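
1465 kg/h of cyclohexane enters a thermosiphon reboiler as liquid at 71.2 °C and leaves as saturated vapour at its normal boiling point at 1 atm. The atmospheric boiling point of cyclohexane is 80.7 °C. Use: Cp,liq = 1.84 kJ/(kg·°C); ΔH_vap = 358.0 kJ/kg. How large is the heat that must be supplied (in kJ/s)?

Q = 153 kJ/s

liquid 71.2→80.7 °C: 17.48 kJ/kg
vaporisation at 80.7 °C: 358 kJ/kg
Δh = 17.48 + 358 = 375.48 kJ/kg
Q = ṁ·Δh = 1465 kg/h × 375.48 kJ/kg = 550080 kJ/h
|Q| = 152.8 kW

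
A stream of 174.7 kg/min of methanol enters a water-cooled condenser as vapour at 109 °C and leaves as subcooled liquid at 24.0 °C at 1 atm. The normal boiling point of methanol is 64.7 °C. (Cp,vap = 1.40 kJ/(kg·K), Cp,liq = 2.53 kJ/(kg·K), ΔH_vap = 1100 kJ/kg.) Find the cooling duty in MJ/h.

Q_c = 13300 MJ/h

vapour 109→64.7 °C: -62.02 kJ/kg
condensation at 64.7 °C: -1100 kJ/kg
liquid 64.7→24.0 °C: -102.97 kJ/kg
Δh = -62.02 + -1100 + -102.97 = -1265 kJ/kg
Q = ṁ·Δh = 174.7 kg/min × -1265 kJ/kg = -220990 kJ/min
|Q| = 3683.2 kW = 13260 MJ/h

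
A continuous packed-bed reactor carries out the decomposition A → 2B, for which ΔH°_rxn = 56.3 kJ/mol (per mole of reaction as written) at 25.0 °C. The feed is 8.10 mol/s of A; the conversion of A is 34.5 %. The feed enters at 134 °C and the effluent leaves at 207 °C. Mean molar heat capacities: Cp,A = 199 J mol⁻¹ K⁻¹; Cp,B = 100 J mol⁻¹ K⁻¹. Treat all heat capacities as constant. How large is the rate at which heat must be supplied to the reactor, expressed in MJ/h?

Q_in = 992 MJ/h

Extent of reaction ξ = 0.345 × 8.10 = 2.7945 mol/s
Reaction term: ξ·ΔH°_rxn = 2.7945 × 56.3 = 157.33 kJ/s
Sensible, feed 134→25 °C: -175.7 kJ/s
Outlet flows (mol/s): A 5.3055, B 5.589
Sensible, products 25→207 °C: 293.87 kJ/s
Q = ΔH = 275.51 kJ/s = 275.51 kW
Heat supplied = 991.83 MJ/h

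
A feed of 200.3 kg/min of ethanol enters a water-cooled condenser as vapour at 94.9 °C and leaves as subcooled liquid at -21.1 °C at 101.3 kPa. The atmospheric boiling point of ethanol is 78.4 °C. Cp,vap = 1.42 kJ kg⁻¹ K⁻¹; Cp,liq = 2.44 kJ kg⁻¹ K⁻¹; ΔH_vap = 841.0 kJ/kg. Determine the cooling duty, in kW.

vapour 94.9→78.4 °C: -23.43 kJ/kg
condensation at 78.4 °C: -841 kJ/kg
liquid 78.4→-21.1 °C: -242.78 kJ/kg
Δh = -23.43 + -841 + -242.78 = -1107.2 kJ/kg
Q = ṁ·Δh = 200.3 kg/min × -1107.2 kJ/kg = -221770 kJ/min
|Q| = 3696.2 kW

Q_c = 3700 kW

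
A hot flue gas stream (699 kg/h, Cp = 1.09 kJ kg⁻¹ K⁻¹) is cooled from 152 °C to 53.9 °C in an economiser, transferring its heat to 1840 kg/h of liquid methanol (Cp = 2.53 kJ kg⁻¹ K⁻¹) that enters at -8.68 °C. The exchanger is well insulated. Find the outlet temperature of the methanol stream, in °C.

Heat released by hot stream: Q = 699 × 1.09 × (152 − 53.9) = 74743 kJ/h
Energy balance on cold side (adiabatic exchanger): Q = ṁ_c·Cp_c·(T_c,out − T_c,in)
T_c,out = -8.68 + 74743/(1840 × 2.53) = 7.3759 °C

T_c,out = 7.38 °C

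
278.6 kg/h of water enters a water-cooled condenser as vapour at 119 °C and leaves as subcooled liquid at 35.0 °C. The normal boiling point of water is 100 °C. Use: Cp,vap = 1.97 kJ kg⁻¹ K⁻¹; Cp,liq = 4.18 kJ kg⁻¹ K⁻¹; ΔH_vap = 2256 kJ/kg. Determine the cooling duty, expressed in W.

Q_c = 199000 W

vapour 119→100 °C: -37.43 kJ/kg
condensation at 100 °C: -2256 kJ/kg
liquid 100→35.0 °C: -271.7 kJ/kg
Δh = -37.43 + -2256 + -271.7 = -2565.1 kJ/kg
Q = ṁ·Δh = 278.6 kg/h × -2565.1 kJ/kg = -714650 kJ/h
|Q| = 198.51 kW = 198510 W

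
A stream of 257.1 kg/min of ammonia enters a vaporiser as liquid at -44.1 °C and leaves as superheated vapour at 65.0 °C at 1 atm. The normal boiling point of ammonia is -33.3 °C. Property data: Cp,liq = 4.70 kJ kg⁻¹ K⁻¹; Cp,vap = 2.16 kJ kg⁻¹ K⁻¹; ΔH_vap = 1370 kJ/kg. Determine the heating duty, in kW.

Q = 7000 kW

liquid -44.1→-33.3 °C: 50.76 kJ/kg
vaporisation at -33.3 °C: 1370 kJ/kg
vapour -33.3→65.0 °C: 212.33 kJ/kg
Δh = 50.76 + 1370 + 212.33 = 1633.1 kJ/kg
Q = ṁ·Δh = 257.1 kg/min × 1633.1 kJ/kg = 419870 kJ/min
|Q| = 6997.8 kW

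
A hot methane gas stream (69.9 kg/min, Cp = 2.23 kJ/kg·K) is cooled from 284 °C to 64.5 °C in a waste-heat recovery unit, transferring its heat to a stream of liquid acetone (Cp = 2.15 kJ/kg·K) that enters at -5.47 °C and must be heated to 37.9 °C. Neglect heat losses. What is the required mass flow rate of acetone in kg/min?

Heat released by hot stream: Q = 69.9 × 2.23 × (284 − 64.5) = 34215 kJ/min
Energy balance on cold side (adiabatic exchanger): Q = ṁ_c·Cp_c·(T_c,out − T_c,in)
ṁ_c = 34215 / [2.15 × (37.9 − -5.47)] = 366.93 kg/min

ṁ_c = 367 kg/min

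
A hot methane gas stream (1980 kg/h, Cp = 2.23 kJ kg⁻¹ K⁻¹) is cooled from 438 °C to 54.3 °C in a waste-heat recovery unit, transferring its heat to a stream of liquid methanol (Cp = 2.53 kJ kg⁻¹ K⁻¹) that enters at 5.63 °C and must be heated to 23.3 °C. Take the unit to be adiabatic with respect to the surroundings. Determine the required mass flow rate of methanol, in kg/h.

ṁ_c = 37900 kg/h

Heat released by hot stream: Q = 1980 × 2.23 × (438 − 54.3) = 1.6942e+06 kJ/h
Energy balance on cold side (adiabatic exchanger): Q = ṁ_c·Cp_c·(T_c,out − T_c,in)
ṁ_c = 1.6942e+06 / [2.53 × (23.3 − 5.63)] = 37897 kg/h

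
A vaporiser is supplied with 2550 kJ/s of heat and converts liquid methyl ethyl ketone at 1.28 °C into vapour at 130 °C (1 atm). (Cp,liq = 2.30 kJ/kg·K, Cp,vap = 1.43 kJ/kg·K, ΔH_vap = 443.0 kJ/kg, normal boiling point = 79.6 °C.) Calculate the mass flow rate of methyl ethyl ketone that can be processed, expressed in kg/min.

ṁ = 220 kg/min

Δh = 2.30×(79.6−1.28) + 443.0 + 1.43×(130−79.6) = 695.21 kJ/kg
Q = 2550 kJ/s = 2550 kJ/s = 153000 kJ/min
ṁ = Q/Δh = 153000 / 695.21 = 220.08 kg/min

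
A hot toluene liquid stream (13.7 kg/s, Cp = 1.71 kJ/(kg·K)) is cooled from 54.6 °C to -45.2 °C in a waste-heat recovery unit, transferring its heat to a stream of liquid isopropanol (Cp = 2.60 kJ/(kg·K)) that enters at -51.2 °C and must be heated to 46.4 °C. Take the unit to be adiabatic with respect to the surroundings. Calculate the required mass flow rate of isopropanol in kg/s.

ṁ_c = 9.21 kg/s

Heat released by hot stream: Q = 13.7 × 1.71 × (54.6 − -45.2) = 2338 kJ/s
Energy balance on cold side (adiabatic exchanger): Q = ṁ_c·Cp_c·(T_c,out − T_c,in)
ṁ_c = 2338 / [2.60 × (46.4 − -51.2)] = 9.2135 kg/s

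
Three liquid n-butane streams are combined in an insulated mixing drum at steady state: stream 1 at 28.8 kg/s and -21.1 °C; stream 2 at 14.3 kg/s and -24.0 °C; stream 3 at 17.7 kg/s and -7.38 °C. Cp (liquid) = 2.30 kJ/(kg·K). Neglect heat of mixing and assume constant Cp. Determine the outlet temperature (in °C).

T_out = -17.8 °C

No heat crosses the boundary, so H_out = H_in.
Σ ṁᵢCp,ᵢTᵢ = 28.8×2.30×-21.1 + 14.3×2.30×-24.0 + 17.7×2.30×-7.38 = -2487.5
Σ ṁᵢCp,ᵢ = 28.8×2.30 + 14.3×2.30 + 17.7×2.30 = 139.84
T_out = -2487.5 / 139.84 = -17.788 °C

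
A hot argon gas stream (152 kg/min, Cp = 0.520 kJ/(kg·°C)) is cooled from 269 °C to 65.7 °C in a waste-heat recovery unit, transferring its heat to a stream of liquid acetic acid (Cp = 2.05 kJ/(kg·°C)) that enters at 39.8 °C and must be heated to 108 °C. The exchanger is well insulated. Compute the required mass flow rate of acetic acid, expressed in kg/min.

ṁ_c = 115 kg/min

Heat released by hot stream: Q = 152 × 0.520 × (269 − 65.7) = 16069 kJ/min
Energy balance on cold side (adiabatic exchanger): Q = ṁ_c·Cp_c·(T_c,out − T_c,in)
ṁ_c = 16069 / [2.05 × (108 − 39.8)] = 114.93 kg/min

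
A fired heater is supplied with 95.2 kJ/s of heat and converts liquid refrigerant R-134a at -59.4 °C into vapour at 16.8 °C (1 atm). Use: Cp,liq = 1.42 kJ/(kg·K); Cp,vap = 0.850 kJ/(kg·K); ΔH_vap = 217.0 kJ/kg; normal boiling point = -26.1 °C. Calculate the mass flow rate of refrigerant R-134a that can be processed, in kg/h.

Δh = 1.42×(-26.1−-59.4) + 217.0 + 0.850×(16.8−-26.1) = 300.75 kJ/kg
Q = 95.2 kJ/s = 95.2 kJ/s = 342720 kJ/h
ṁ = Q/Δh = 342720 / 300.75 = 1139.5 kg/h

ṁ = 1140 kg/h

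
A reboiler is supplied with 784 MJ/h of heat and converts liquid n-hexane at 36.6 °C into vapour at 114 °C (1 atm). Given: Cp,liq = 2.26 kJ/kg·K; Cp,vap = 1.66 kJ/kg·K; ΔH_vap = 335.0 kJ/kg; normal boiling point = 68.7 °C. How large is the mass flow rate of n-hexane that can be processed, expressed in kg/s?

Δh = 2.26×(68.7−36.6) + 335.0 + 1.66×(114−68.7) = 482.74 kJ/kg
Q = 784 MJ/h = 217.78 kJ/s = 217.78 kJ/s
ṁ = Q/Δh = 217.78 / 482.74 = 0.45112 kg/s

ṁ = 0.451 kg/s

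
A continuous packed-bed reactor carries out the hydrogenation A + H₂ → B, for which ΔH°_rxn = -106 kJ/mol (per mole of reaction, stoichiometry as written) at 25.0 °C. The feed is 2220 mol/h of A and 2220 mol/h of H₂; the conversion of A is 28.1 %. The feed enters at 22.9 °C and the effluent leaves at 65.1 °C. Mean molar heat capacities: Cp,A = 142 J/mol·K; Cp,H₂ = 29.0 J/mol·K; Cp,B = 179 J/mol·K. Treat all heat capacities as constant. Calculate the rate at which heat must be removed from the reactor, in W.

Q_out = 13900 W

Extent of reaction ξ = 0.281 × 2220 = 623.82 mol/h
Reaction term: ξ·ΔH°_rxn = 623.82 × -106 = -66125 kJ/h
Sensible, feed 22.9→25 °C: 797.2 kJ/h
Outlet flows (mol/h): A 1596.2, H₂ 1596.2, B 623.82
Sensible, products 25→65.1 °C: 15423 kJ/h
Q = ΔH = -49905 kJ/h = -13.862 kW
Heat removed = 13862 W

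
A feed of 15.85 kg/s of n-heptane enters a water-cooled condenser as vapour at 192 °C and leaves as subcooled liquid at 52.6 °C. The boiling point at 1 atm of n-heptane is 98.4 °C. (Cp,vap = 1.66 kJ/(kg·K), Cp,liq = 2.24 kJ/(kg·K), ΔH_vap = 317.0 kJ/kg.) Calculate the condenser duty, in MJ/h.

vapour 192→98.4 °C: -155.38 kJ/kg
condensation at 98.4 °C: -317 kJ/kg
liquid 98.4→52.6 °C: -102.59 kJ/kg
Δh = -155.38 + -317 + -102.59 = -574.97 kJ/kg
Q = ṁ·Δh = 15.85 kg/s × -574.97 kJ/kg = -9113.2 kJ/s
|Q| = 9113.2 kW = 32808 MJ/h

Q_c = 32800 MJ/h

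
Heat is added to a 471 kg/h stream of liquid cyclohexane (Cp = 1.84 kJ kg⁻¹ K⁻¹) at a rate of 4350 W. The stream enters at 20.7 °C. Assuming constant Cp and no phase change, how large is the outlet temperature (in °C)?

T_out = 38.8 °C

Q = 4350 W = 15660 kJ/h
ΔT = Q/(ṁ·Cp) = 15660/(471×1.84) = 18.07 K
T_out = 20.7 + 18.07 = 38.77 °C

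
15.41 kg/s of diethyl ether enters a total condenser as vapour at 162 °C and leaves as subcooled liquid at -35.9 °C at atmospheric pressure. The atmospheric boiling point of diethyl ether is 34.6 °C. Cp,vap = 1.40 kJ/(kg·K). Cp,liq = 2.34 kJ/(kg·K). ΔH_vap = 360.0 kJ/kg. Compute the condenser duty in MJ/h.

Q_c = 39000 MJ/h

vapour 162→34.6 °C: -178.36 kJ/kg
condensation at 34.6 °C: -360 kJ/kg
liquid 34.6→-35.9 °C: -164.97 kJ/kg
Δh = -178.36 + -360 + -164.97 = -703.33 kJ/kg
Q = ṁ·Δh = 15.41 kg/s × -703.33 kJ/kg = -10838 kJ/s
|Q| = 10838 kW = 39018 MJ/h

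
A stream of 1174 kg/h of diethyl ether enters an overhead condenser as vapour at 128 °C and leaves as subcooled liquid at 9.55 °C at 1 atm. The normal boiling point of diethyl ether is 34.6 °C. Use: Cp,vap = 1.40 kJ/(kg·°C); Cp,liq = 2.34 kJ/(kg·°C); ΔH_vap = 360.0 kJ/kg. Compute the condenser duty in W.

Q_c = 179000 W

vapour 128→34.6 °C: -130.76 kJ/kg
condensation at 34.6 °C: -360 kJ/kg
liquid 34.6→9.55 °C: -58.617 kJ/kg
Δh = -130.76 + -360 + -58.617 = -549.38 kJ/kg
Q = ṁ·Δh = 1174 kg/h × -549.38 kJ/kg = -644970 kJ/h
|Q| = 179.16 kW = 179160 W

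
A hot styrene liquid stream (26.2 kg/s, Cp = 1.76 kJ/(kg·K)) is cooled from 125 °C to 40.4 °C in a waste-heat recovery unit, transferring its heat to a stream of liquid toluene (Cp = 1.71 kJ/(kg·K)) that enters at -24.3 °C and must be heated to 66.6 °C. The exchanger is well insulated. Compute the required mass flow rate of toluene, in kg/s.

ṁ_c = 25.1 kg/s

Heat released by hot stream: Q = 26.2 × 1.76 × (125 − 40.4) = 3901.1 kJ/s
Energy balance on cold side (adiabatic exchanger): Q = ṁ_c·Cp_c·(T_c,out − T_c,in)
ṁ_c = 3901.1 / [1.71 × (66.6 − -24.3)] = 25.097 kg/s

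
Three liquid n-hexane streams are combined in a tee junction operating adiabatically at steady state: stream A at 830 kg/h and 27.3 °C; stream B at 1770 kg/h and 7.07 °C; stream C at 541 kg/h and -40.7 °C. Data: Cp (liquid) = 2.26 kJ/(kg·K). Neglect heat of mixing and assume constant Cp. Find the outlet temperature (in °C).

No heat crosses the boundary, so H_out = H_in.
Σ ṁᵢCp,ᵢTᵢ = 830×2.26×27.3 + 1770×2.26×7.07 + 541×2.26×-40.7 = 29728
Σ ṁᵢCp,ᵢ = 830×2.26 + 1770×2.26 + 541×2.26 = 7098.7
T_out = 29728 / 7098.7 = 4.1879 °C

T_out = 4.19 °C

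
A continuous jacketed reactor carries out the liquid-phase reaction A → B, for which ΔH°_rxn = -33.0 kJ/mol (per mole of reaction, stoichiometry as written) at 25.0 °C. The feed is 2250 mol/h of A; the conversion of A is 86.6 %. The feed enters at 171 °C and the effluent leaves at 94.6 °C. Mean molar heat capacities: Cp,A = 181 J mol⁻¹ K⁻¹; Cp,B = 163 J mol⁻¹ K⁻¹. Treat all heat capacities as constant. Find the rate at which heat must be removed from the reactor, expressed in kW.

Q_out = 27.2 kW

Extent of reaction ξ = 0.866 × 2250 = 1948.5 mol/h
Reaction term: ξ·ΔH°_rxn = 1948.5 × -33.0 = -64300 kJ/h
Sensible, feed 171→25 °C: -59458 kJ/h
Outlet flows (mol/h): A 301.5, B 1948.5
Sensible, products 25→94.6 °C: 25904 kJ/h
Q = ΔH = -97855 kJ/h = -27.182 kW
Heat removed = 27.182 kW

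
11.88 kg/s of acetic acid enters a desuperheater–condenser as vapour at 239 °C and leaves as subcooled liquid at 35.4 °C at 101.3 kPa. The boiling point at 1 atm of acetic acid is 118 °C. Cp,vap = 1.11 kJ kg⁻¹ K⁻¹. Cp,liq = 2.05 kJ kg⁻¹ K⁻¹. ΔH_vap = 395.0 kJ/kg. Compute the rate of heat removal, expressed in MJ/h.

Q_c = 29900 MJ/h

vapour 239→118 °C: -134.31 kJ/kg
condensation at 118 °C: -395 kJ/kg
liquid 118→35.4 °C: -169.33 kJ/kg
Δh = -134.31 + -395 + -169.33 = -698.64 kJ/kg
Q = ṁ·Δh = 11.88 kg/s × -698.64 kJ/kg = -8299.8 kJ/s
|Q| = 8299.8 kW = 29879 MJ/h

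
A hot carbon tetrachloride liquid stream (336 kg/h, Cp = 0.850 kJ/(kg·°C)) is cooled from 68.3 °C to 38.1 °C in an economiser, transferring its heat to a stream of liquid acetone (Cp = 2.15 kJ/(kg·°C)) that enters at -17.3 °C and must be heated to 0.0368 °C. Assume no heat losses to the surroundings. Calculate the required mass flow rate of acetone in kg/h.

ṁ_c = 231 kg/h

Heat released by hot stream: Q = 336 × 0.850 × (68.3 − 38.1) = 8625.1 kJ/h
Energy balance on cold side (adiabatic exchanger): Q = ṁ_c·Cp_c·(T_c,out − T_c,in)
ṁ_c = 8625.1 / [2.15 × (0.0368 − -17.3)] = 231.4 kg/h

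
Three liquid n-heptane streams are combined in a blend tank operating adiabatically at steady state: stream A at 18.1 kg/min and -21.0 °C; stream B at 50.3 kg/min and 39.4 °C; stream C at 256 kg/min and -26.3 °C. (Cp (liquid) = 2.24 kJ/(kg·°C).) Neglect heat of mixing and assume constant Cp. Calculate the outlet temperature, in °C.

T_out = -15.8 °C

Energy balance with Q = 0: Σ ṁᵢCp,ᵢ(T_out − Tᵢ) = 0
T_out = Σ ṁᵢCp,ᵢTᵢ / Σ ṁᵢCp,ᵢ
      = -11494 / 726.66 = -15.817 °C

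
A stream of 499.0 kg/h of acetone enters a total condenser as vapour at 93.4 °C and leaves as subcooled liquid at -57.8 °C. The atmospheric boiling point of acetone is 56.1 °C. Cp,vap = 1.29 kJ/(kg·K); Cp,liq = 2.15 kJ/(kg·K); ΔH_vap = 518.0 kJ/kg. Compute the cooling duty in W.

Q_c = 112000 W

vapour 93.4→56.1 °C: -48.117 kJ/kg
condensation at 56.1 °C: -518 kJ/kg
liquid 56.1→-57.8 °C: -244.88 kJ/kg
Δh = -48.117 + -518 + -244.88 = -811 kJ/kg
Q = ṁ·Δh = 499.0 kg/h × -811 kJ/kg = -404690 kJ/h
|Q| = 112.41 kW = 112410 W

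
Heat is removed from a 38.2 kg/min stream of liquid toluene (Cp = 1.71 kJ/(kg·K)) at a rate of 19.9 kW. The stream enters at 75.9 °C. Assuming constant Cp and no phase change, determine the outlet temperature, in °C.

Q = 19.9 kW = 1194 kJ/min
ΔT = Q/(ṁ·Cp) = 1194/(38.2×1.71) = 18.279 K
T_out = 75.9 − 18.279 = 57.621 °C

T_out = 57.6 °C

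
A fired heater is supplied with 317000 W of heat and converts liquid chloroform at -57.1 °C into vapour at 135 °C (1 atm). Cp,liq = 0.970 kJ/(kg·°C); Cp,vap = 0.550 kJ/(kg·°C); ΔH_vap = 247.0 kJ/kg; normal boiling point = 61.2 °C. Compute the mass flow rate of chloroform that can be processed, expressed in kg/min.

ṁ = 47.3 kg/min

Δh = 0.970×(61.2−-57.1) + 247.0 + 0.550×(135−61.2) = 402.34 kJ/kg
Q = 317000 W = 317 kJ/s = 19020 kJ/min
ṁ = Q/Δh = 19020 / 402.34 = 47.273 kg/min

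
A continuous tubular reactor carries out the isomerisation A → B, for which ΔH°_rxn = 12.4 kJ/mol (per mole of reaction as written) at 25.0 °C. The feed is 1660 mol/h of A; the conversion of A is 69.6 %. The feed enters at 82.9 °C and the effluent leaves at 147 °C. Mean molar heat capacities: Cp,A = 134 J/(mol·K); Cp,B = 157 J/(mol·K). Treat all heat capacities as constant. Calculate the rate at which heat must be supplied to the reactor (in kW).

Q_in = 8.84 kW

Extent of reaction ξ = 0.696 × 1660 = 1155.4 mol/h
Reaction term: ξ·ΔH°_rxn = 1155.4 × 12.4 = 14326 kJ/h
Sensible, feed 82.9→25 °C: -12879 kJ/h
Outlet flows (mol/h): A 504.64, B 1155.4
Sensible, products 25→147 °C: 30380 kJ/h
Q = ΔH = 31827 kJ/h = 8.8408 kW
Heat supplied = 8.8408 kW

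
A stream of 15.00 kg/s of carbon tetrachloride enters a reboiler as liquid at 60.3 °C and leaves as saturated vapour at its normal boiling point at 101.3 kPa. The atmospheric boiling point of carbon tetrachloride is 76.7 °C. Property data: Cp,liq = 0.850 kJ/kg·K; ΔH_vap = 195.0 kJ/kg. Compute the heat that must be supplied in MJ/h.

Q = 11300 MJ/h

liquid 60.3→76.7 °C: 13.94 kJ/kg
vaporisation at 76.7 °C: 195 kJ/kg
Δh = 13.94 + 195 = 208.94 kJ/kg
Q = ṁ·Δh = 15.00 kg/s × 208.94 kJ/kg = 3134.1 kJ/s
|Q| = 3134.1 kW = 11283 MJ/h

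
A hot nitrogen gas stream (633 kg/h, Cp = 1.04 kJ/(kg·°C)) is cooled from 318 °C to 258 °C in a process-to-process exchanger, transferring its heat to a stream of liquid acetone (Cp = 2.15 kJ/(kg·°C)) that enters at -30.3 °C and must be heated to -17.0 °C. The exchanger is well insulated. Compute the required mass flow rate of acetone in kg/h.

Heat released by hot stream: Q = 633 × 1.04 × (318 − 258) = 39499 kJ/h
Energy balance on cold side (adiabatic exchanger): Q = ṁ_c·Cp_c·(T_c,out − T_c,in)
ṁ_c = 39499 / [2.15 × (-17.0 − -30.3)] = 1381.3 kg/h

ṁ_c = 1380 kg/h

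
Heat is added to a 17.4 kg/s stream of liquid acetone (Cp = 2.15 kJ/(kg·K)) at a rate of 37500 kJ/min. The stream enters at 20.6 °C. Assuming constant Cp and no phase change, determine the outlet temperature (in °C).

T_out = 37.3 °C

Q = 37500 kJ/min = 625 kJ/s
ΔT = Q/(ṁ·Cp) = 625/(17.4×2.15) = 16.707 K
T_out = 20.6 + 16.707 = 37.307 °C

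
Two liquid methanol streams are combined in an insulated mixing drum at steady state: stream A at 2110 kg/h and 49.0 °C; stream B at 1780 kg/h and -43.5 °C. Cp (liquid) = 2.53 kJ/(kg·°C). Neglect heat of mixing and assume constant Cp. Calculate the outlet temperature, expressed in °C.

No heat crosses the boundary, so H_out = H_in.
Σ ṁᵢCp,ᵢTᵢ = 2110×2.53×49.0 + 1780×2.53×-43.5 = 65679
Σ ṁᵢCp,ᵢ = 2110×2.53 + 1780×2.53 = 9841.7
T_out = 65679 / 9841.7 = 6.6735 °C

T_out = 6.67 °C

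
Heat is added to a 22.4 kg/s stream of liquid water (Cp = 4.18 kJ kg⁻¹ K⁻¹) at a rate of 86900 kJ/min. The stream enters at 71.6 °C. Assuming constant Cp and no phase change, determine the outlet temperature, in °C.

T_out = 87.1 °C

Q = 86900 kJ/min = 1448.3 kJ/s
ΔT = Q/(ṁ·Cp) = 1448.3/(22.4×4.18) = 15.468 K
T_out = 71.6 + 15.468 = 87.068 °C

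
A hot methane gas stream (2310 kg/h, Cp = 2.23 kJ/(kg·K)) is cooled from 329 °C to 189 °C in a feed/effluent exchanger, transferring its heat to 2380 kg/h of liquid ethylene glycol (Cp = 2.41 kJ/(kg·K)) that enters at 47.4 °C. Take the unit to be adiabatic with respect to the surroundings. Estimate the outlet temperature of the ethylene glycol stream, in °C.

T_c,out = 173 °C

Heat released by hot stream: Q = 2310 × 2.23 × (329 − 189) = 721180 kJ/h
Energy balance on cold side (adiabatic exchanger): Q = ṁ_c·Cp_c·(T_c,out − T_c,in)
T_c,out = 47.4 + 721180/(2380 × 2.41) = 173.13 °C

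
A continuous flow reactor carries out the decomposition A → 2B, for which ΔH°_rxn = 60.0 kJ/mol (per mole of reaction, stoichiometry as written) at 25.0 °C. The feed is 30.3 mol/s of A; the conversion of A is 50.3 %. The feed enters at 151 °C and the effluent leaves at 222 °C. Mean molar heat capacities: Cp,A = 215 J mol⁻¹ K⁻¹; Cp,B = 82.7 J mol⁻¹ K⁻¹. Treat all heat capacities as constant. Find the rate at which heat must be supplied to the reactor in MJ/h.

Extent of reaction ξ = 0.503 × 30.3 = 15.241 mol/s
Reaction term: ξ·ΔH°_rxn = 15.241 × 60.0 = 914.45 kJ/s
Sensible, feed 151→25 °C: -820.83 kJ/s
Outlet flows (mol/s): A 15.059, B 30.482
Sensible, products 25→222 °C: 1134.4 kJ/s
Q = ΔH = 1228.1 kJ/s = 1228.1 kW
Heat supplied = 4421 MJ/h

Q_in = 4420 MJ/h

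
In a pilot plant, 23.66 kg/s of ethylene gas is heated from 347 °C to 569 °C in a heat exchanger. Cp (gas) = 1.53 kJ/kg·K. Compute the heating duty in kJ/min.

Q = 482000 kJ/min

Q = ṁ·Cp·ΔT = 23.66 × 1.53 × (569 − 347) = 8036.4 kJ/s
Heating duty = 482180 kJ/min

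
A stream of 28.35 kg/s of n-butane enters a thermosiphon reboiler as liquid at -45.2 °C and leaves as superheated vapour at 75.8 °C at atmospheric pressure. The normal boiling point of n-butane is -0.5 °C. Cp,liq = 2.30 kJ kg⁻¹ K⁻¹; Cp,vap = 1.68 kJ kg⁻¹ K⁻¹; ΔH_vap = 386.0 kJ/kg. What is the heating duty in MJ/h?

liquid -45.2→-0.5 °C: 102.81 kJ/kg
vaporisation at -0.5 °C: 386 kJ/kg
vapour -0.5→75.8 °C: 128.18 kJ/kg
Δh = 102.81 + 386 + 128.18 = 616.99 kJ/kg
Q = ṁ·Δh = 28.35 kg/s × 616.99 kJ/kg = 17492 kJ/s
|Q| = 17492 kW = 62970 MJ/h

Q = 63000 MJ/h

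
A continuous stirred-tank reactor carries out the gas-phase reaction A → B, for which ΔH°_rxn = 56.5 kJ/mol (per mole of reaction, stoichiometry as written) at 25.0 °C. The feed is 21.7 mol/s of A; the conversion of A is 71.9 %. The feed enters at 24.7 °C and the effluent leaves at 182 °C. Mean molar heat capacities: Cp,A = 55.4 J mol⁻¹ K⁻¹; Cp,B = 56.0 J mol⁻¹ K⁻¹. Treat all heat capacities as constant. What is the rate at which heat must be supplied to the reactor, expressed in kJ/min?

Extent of reaction ξ = 0.719 × 21.7 = 15.602 mol/s
Reaction term: ξ·ΔH°_rxn = 15.602 × 56.5 = 881.53 kJ/s
Sensible, feed 24.7→25 °C: 0.36065 kJ/s
Outlet flows (mol/s): A 6.0977, B 15.602
Sensible, products 25→182 °C: 190.21 kJ/s
Q = ΔH = 1072.1 kJ/s = 1072.1 kW
Heat supplied = 64326 kJ/min

Q_in = 64300 kJ/min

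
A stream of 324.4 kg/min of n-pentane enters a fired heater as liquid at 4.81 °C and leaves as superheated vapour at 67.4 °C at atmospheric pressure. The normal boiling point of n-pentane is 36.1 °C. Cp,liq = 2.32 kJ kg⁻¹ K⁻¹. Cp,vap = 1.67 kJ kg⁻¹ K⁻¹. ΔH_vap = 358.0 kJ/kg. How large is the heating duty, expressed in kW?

Q = 2610 kW

liquid 4.81→36.1 °C: 72.593 kJ/kg
vaporisation at 36.1 °C: 358 kJ/kg
vapour 36.1→67.4 °C: 52.271 kJ/kg
Δh = 72.593 + 358 + 52.271 = 482.86 kJ/kg
Q = ṁ·Δh = 324.4 kg/min × 482.86 kJ/kg = 156640 kJ/min
|Q| = 2610.7 kW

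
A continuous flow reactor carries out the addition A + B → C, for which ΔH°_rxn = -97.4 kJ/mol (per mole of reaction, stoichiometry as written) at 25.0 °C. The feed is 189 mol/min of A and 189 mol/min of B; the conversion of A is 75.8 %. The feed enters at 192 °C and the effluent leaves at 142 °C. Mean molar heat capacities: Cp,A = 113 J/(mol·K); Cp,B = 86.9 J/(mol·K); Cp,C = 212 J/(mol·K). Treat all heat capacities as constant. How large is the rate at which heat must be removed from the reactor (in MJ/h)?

Extent of reaction ξ = 0.758 × 189 = 143.26 mol/min
Reaction term: ξ·ΔH°_rxn = 143.26 × -97.4 = -13954 kJ/min
Sensible, feed 192→25 °C: -6309.4 kJ/min
Outlet flows (mol/min): A 45.738, B 45.738, C 143.26
Sensible, products 25→142 °C: 4623.2 kJ/min
Q = ΔH = -15640 kJ/min = -260.67 kW
Heat removed = 938.4 MJ/h

Q_out = 938 MJ/h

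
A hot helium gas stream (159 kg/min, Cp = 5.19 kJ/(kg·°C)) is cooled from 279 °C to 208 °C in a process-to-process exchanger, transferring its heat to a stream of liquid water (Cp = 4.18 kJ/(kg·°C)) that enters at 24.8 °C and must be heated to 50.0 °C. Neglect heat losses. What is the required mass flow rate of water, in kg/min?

ṁ_c = 556 kg/min

Heat released by hot stream: Q = 159 × 5.19 × (279 − 208) = 58590 kJ/min
Energy balance on cold side (adiabatic exchanger): Q = ṁ_c·Cp_c·(T_c,out − T_c,in)
ṁ_c = 58590 / [4.18 × (50.0 − 24.8)] = 556.22 kg/min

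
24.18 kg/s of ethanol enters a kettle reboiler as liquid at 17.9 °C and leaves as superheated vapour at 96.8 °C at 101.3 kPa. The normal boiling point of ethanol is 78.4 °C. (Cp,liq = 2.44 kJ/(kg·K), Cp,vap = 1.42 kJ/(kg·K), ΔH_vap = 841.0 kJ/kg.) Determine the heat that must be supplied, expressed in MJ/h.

liquid 17.9→78.4 °C: 147.62 kJ/kg
vaporisation at 78.4 °C: 841 kJ/kg
vapour 78.4→96.8 °C: 26.128 kJ/kg
Δh = 147.62 + 841 + 26.128 = 1014.7 kJ/kg
Q = ṁ·Δh = 24.18 kg/s × 1014.7 kJ/kg = 24537 kJ/s
|Q| = 24537 kW = 88332 MJ/h

Q = 88300 MJ/h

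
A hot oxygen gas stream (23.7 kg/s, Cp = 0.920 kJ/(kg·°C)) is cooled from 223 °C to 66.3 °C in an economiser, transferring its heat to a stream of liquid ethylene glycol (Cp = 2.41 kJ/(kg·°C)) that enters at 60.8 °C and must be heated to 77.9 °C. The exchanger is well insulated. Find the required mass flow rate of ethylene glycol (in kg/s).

ṁ_c = 82.9 kg/s

Heat released by hot stream: Q = 23.7 × 0.920 × (223 − 66.3) = 3416.7 kJ/s
Energy balance on cold side (adiabatic exchanger): Q = ṁ_c·Cp_c·(T_c,out − T_c,in)
ṁ_c = 3416.7 / [2.41 × (77.9 − 60.8)] = 82.907 kg/s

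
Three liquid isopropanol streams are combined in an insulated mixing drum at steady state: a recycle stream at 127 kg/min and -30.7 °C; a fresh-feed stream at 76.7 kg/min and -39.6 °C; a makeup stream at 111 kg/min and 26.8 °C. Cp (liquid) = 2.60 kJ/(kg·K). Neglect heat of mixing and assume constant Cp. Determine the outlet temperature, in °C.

T_out = -12.6 °C

No heat crosses the boundary, so H_out = H_in.
T_out = Σ ṁᵢCp,ᵢTᵢ / Σ ṁᵢCp,ᵢ
      = -10300 / 818.22 = -12.588 °C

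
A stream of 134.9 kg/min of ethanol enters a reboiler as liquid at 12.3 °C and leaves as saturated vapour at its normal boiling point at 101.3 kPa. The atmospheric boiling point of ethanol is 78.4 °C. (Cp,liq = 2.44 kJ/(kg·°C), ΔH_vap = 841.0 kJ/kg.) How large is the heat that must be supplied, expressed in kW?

Q = 2250 kW

liquid 12.3→78.4 °C: 161.28 kJ/kg
vaporisation at 78.4 °C: 841 kJ/kg
Δh = 161.28 + 841 = 1002.3 kJ/kg
Q = ṁ·Δh = 134.9 kg/min × 1002.3 kJ/kg = 135210 kJ/min
|Q| = 2253.5 kW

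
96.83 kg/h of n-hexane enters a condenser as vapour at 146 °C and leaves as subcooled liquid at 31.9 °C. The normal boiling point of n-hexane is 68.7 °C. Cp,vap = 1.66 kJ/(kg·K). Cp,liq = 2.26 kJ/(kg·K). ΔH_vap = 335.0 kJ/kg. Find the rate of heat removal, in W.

vapour 146→68.7 °C: -128.32 kJ/kg
condensation at 68.7 °C: -335 kJ/kg
liquid 68.7→31.9 °C: -83.168 kJ/kg
Δh = -128.32 + -335 + -83.168 = -546.49 kJ/kg
Q = ṁ·Δh = 96.83 kg/h × -546.49 kJ/kg = -52916 kJ/h
|Q| = 14.699 kW = 14699 W

Q_c = 14700 W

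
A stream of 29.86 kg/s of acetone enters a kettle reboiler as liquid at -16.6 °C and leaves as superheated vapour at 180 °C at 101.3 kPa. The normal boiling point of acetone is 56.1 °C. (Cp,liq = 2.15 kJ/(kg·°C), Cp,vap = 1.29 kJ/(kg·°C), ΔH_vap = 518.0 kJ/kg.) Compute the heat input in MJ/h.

Q = 89700 MJ/h

liquid -16.6→56.1 °C: 156.31 kJ/kg
vaporisation at 56.1 °C: 518 kJ/kg
vapour 56.1→180 °C: 159.83 kJ/kg
Δh = 156.31 + 518 + 159.83 = 834.14 kJ/kg
Q = ṁ·Δh = 29.86 kg/s × 834.14 kJ/kg = 24907 kJ/s
|Q| = 24907 kW = 89666 MJ/h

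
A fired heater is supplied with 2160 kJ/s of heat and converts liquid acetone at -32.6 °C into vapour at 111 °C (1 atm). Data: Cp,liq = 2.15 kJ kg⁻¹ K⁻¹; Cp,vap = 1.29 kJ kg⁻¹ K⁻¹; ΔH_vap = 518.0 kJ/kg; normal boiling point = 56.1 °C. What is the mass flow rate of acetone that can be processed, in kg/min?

Δh = 2.15×(56.1−-32.6) + 518.0 + 1.29×(111−56.1) = 779.53 kJ/kg
Q = 2160 kJ/s = 2160 kJ/s = 129600 kJ/min
ṁ = Q/Δh = 129600 / 779.53 = 166.25 kg/min

ṁ = 166 kg/min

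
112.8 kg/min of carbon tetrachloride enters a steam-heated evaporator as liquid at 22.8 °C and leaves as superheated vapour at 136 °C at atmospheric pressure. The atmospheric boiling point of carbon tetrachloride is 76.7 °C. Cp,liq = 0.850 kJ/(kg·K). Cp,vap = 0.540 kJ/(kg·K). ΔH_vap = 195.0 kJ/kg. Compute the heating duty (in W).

liquid 22.8→76.7 °C: 45.815 kJ/kg
vaporisation at 76.7 °C: 195 kJ/kg
vapour 76.7→136 °C: 32.022 kJ/kg
Δh = 45.815 + 195 + 32.022 = 272.84 kJ/kg
Q = ṁ·Δh = 112.8 kg/min × 272.84 kJ/kg = 30776 kJ/min
|Q| = 512.93 kW = 512930 W

Q = 513000 W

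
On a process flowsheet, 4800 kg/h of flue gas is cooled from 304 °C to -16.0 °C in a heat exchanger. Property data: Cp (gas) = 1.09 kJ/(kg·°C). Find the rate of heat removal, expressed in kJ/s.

Q_c = 465 kJ/s

Q = ṁ·Cp·ΔT = 4800 × 1.09 × (-16.0 − 304) = -1.6742e+06 kJ/h
Converting: 1.6742e+06 / 3600 s = 465.07 kW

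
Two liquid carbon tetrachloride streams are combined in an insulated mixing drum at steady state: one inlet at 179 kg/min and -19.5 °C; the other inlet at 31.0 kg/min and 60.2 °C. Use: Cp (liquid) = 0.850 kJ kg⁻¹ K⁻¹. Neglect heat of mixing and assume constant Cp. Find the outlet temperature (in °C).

T_out = -7.73 °C

No heat crosses the boundary, so H_out = H_in.
Σ ṁᵢCp,ᵢTᵢ = 179×0.850×-19.5 + 31.0×0.850×60.2 = -1380.7
Σ ṁᵢCp,ᵢ = 179×0.850 + 31.0×0.850 = 178.5
T_out = -1380.7 / 178.5 = -7.7348 °C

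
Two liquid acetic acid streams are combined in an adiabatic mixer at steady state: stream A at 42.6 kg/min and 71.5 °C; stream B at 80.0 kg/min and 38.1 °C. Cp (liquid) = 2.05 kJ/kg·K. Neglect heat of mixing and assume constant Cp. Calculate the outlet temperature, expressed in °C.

T_out = 49.7 °C

Adiabatic, steady state ⇒ Σ ṁᵢCp,ᵢ(T_out − Tᵢ) = 0
T_out = Σ ṁᵢCp,ᵢTᵢ / Σ ṁᵢCp,ᵢ
      = 12492 / 251.33 = 49.706 °C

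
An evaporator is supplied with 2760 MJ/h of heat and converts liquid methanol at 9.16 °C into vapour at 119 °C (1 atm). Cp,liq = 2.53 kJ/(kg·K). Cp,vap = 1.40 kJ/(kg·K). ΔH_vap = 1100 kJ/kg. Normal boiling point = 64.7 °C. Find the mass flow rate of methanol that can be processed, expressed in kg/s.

ṁ = 0.582 kg/s

Δh = 2.53×(64.7−9.16) + 1100 + 1.40×(119−64.7) = 1316.5 kJ/kg
Q = 2760 MJ/h = 766.67 kJ/s = 766.67 kJ/s
ṁ = Q/Δh = 766.67 / 1316.5 = 0.58234 kg/s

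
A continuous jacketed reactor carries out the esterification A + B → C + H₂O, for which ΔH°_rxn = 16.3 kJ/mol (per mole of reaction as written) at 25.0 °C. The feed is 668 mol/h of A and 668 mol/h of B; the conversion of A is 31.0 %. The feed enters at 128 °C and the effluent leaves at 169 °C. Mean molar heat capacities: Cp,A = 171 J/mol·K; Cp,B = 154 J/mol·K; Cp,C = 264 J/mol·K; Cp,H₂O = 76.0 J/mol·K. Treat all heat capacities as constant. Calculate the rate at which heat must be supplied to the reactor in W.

Q_in = 3530 W

Extent of reaction ξ = 0.310 × 668 = 207.08 mol/h
Reaction term: ξ·ΔH°_rxn = 207.08 × 16.3 = 3375.4 kJ/h
Sensible, feed 128→25 °C: -22361 kJ/h
Outlet flows (mol/h): A 460.92, B 460.92, C 207.08, H₂O 207.08
Sensible, products 25→169 °C: 31710 kJ/h
Q = ΔH = 12724 kJ/h = 3.5344 kW
Heat supplied = 3534.4 W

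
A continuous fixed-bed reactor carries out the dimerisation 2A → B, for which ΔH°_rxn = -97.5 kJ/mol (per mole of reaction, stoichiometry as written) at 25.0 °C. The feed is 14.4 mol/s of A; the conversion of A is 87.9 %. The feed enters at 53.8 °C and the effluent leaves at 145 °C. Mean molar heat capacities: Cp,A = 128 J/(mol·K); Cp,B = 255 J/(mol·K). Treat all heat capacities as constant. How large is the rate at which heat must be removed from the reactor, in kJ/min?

Q_out = 27000 kJ/min

Extent of reaction ξ = 0.879 × 14.4 / 2 = 6.3288 mol/s
Reaction term: ξ·ΔH°_rxn = 6.3288 × -97.5 = -617.06 kJ/s
Sensible, feed 53.8→25 °C: -53.084 kJ/s
Outlet flows (mol/s): A 1.7424, B 6.3288
Sensible, products 25→145 °C: 220.42 kJ/s
Q = ΔH = -449.72 kJ/s = -449.72 kW
Heat removed = 26983 kJ/min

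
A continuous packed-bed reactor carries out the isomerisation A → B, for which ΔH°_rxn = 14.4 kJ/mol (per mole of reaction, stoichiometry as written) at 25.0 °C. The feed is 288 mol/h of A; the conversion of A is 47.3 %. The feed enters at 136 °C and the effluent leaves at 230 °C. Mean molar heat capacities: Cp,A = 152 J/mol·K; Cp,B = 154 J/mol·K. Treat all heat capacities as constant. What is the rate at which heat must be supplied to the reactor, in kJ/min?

Q_in = 102 kJ/min

Extent of reaction ξ = 0.473 × 288 = 136.22 mol/h
Reaction term: ξ·ΔH°_rxn = 136.22 × 14.4 = 1961.6 kJ/h
Sensible, feed 136→25 °C: -4859.1 kJ/h
Outlet flows (mol/h): A 151.78, B 136.22
Sensible, products 25→230 °C: 9029.9 kJ/h
Q = ΔH = 6132.4 kJ/h = 1.7035 kW
Heat supplied = 102.21 kJ/min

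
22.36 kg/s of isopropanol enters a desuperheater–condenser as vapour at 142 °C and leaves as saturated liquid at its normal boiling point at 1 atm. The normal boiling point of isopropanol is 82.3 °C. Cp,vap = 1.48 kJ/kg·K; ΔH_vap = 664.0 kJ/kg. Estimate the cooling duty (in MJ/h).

vapour 142→82.3 °C: -88.356 kJ/kg
condensation at 82.3 °C: -664 kJ/kg
Δh = -88.356 + -664 = -752.36 kJ/kg
Q = ṁ·Δh = 22.36 kg/s × -752.36 kJ/kg = -16823 kJ/s
|Q| = 16823 kW = 60562 MJ/h

Q_c = 60600 MJ/h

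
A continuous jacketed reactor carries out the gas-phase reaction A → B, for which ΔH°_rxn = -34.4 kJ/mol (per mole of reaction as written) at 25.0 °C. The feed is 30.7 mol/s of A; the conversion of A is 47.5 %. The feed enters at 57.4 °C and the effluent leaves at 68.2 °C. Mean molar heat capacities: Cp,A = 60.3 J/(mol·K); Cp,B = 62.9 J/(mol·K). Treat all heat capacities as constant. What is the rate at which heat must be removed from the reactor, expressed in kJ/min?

Q_out = 28800 kJ/min

Extent of reaction ξ = 0.475 × 30.7 = 14.582 mol/s
Reaction term: ξ·ΔH°_rxn = 14.582 × -34.4 = -501.64 kJ/s
Sensible, feed 57.4→25 °C: -59.979 kJ/s
Outlet flows (mol/s): A 16.117, B 14.582
Sensible, products 25→68.2 °C: 81.61 kJ/s
Q = ΔH = -480.01 kJ/s = -480.01 kW
Heat removed = 28800 kJ/min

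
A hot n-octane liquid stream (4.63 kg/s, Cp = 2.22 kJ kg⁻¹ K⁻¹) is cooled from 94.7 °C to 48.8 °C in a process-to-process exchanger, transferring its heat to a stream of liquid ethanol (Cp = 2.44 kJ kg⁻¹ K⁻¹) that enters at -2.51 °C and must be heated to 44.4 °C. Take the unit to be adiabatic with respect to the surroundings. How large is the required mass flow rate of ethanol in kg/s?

Heat released by hot stream: Q = 4.63 × 2.22 × (94.7 − 48.8) = 471.79 kJ/s
Energy balance on cold side (adiabatic exchanger): Q = ṁ_c·Cp_c·(T_c,out − T_c,in)
ṁ_c = 471.79 / [2.44 × (44.4 − -2.51)] = 4.1218 kg/s

ṁ_c = 4.12 kg/s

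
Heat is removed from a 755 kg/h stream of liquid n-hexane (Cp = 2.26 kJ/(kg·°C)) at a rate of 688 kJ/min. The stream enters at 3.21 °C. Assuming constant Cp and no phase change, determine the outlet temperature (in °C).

T_out = -21.0 °C

Q = 688 kJ/min = 41280 kJ/h
ΔT = Q/(ṁ·Cp) = 41280/(755×2.26) = 24.193 K
T_out = 3.21 − 24.193 = -20.983 °C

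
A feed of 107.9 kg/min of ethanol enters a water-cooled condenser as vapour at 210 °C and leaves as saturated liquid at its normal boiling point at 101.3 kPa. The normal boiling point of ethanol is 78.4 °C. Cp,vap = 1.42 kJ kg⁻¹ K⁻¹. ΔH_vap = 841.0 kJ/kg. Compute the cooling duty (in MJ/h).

vapour 210→78.4 °C: -186.87 kJ/kg
condensation at 78.4 °C: -841 kJ/kg
Δh = -186.87 + -841 = -1027.9 kJ/kg
Q = ṁ·Δh = 107.9 kg/min × -1027.9 kJ/kg = -110910 kJ/min
|Q| = 1848.5 kW = 6654.4 MJ/h

Q_c = 6650 MJ/h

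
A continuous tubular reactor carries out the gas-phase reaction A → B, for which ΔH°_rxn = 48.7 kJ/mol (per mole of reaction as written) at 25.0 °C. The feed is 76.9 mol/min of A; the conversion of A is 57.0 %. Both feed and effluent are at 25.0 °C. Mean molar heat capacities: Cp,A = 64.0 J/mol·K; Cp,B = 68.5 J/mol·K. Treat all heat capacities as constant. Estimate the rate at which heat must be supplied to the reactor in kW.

Extent of reaction ξ = 0.570 × 76.9 = 43.833 mol/min
Reaction term: ξ·ΔH°_rxn = 43.833 × 48.7 = 2134.7 kJ/min
Q = ΔH = 2134.7 kJ/min = 35.578 kW
Heat supplied = 35.578 kW

Q_in = 35.6 kW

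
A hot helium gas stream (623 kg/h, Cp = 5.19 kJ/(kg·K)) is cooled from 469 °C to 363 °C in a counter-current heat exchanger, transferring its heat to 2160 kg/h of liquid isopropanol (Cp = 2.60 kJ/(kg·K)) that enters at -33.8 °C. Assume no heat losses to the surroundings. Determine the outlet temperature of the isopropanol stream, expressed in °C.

Heat released by hot stream: Q = 623 × 5.19 × (469 − 363) = 342740 kJ/h
Energy balance on cold side (adiabatic exchanger): Q = ṁ_c·Cp_c·(T_c,out − T_c,in)
T_c,out = -33.8 + 342740/(2160 × 2.60) = 27.229 °C

T_c,out = 27.2 °C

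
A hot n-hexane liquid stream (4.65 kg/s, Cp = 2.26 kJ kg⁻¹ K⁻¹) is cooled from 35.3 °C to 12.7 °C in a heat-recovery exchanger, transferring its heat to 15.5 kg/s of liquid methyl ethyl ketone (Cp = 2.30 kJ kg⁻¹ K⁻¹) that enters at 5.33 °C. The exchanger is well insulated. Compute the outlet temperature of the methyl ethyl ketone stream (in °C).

Heat released by hot stream: Q = 4.65 × 2.26 × (35.3 − 12.7) = 237.5 kJ/s
Energy balance on cold side (adiabatic exchanger): Q = ṁ_c·Cp_c·(T_c,out − T_c,in)
T_c,out = 5.33 + 237.5/(15.5 × 2.30) = 11.992 °C

T_c,out = 12.0 °C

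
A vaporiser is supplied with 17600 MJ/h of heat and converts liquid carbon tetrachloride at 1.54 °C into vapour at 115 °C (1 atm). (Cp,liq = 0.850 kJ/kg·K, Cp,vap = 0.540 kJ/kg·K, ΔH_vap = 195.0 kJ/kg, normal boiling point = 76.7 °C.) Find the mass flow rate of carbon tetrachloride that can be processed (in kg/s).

ṁ = 17.5 kg/s

Δh = 0.850×(76.7−1.54) + 195.0 + 0.540×(115−76.7) = 279.57 kJ/kg
Q = 17600 MJ/h = 4888.9 kJ/s = 4888.9 kJ/s
ṁ = Q/Δh = 4888.9 / 279.57 = 17.487 kg/s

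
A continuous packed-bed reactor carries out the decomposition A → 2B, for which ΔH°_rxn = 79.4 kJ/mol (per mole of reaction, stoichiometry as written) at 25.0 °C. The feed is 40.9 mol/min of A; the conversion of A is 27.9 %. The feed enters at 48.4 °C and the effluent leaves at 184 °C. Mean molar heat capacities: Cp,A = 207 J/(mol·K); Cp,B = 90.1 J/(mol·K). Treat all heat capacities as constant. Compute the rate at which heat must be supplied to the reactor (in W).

Q_in = 33400 W

Extent of reaction ξ = 0.279 × 40.9 = 11.411 mol/min
Reaction term: ξ·ΔH°_rxn = 11.411 × 79.4 = 906.04 kJ/min
Sensible, feed 48.4→25 °C: -198.11 kJ/min
Outlet flows (mol/min): A 29.489, B 22.822
Sensible, products 25→184 °C: 1297.5 kJ/min
Q = ΔH = 2005.4 kJ/min = 33.424 kW
Heat supplied = 33424 W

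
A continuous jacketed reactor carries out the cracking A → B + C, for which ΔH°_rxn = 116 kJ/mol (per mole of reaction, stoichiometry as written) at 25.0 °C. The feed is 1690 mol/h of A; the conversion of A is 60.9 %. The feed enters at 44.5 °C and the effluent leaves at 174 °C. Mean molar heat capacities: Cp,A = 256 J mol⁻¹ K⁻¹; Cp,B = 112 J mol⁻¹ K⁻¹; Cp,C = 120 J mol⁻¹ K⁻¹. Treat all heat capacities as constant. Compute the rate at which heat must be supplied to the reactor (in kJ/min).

Extent of reaction ξ = 0.609 × 1690 = 1029.2 mol/h
Reaction term: ξ·ΔH°_rxn = 1029.2 × 116 = 119390 kJ/h
Sensible, feed 44.5→25 °C: -8436.5 kJ/h
Outlet flows (mol/h): A 660.79, B 1029.2, C 1029.2
Sensible, products 25→174 °C: 60783 kJ/h
Q = ΔH = 171730 kJ/h = 47.704 kW
Heat supplied = 2862.2 kJ/min

Q_in = 2860 kJ/min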